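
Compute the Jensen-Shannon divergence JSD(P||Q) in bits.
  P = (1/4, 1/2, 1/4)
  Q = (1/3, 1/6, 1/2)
0.0979 bits

Jensen-Shannon divergence is:
JSD(P||Q) = 0.5 × D_KL(P||M) + 0.5 × D_KL(Q||M)
where M = 0.5 × (P + Q) is the mixture distribution.

M = 0.5 × (1/4, 1/2, 1/4) + 0.5 × (1/3, 1/6, 1/2) = (7/24, 1/3, 3/8)

D_KL(P||M) = 0.0906 bits
D_KL(Q||M) = 0.1051 bits

JSD(P||Q) = 0.5 × 0.0906 + 0.5 × 0.1051 = 0.0979 bits

Unlike KL divergence, JSD is symmetric and bounded: 0 ≤ JSD ≤ log(2).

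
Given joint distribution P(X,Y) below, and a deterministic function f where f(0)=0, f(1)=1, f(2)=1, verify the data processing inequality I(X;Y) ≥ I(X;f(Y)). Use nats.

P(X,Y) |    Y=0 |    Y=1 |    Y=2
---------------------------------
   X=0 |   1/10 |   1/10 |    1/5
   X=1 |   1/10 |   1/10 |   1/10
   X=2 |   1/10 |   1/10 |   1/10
I(X;Y) = 0.0138, I(X;f(Y)) = 0.0040, inequality holds: 0.0138 ≥ 0.0040

Data Processing Inequality: For any Markov chain X → Y → Z, we have I(X;Y) ≥ I(X;Z).

Here Z = f(Y) is a deterministic function of Y, forming X → Y → Z.

Original I(X;Y) = 0.0138 nats

After applying f:
P(X,Z) where Z=f(Y):
- P(X,Z=0) = P(X,Y=0)
- P(X,Z=1) = P(X,Y=1) + P(X,Y=2)

I(X;Z) = I(X;f(Y)) = 0.0040 nats

Verification: 0.0138 ≥ 0.0040 ✓

Information cannot be created by processing; the function f can only lose information about X.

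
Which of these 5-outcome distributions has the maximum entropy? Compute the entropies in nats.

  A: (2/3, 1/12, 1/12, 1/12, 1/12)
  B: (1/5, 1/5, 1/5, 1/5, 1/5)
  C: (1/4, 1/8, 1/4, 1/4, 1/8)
B

For a discrete distribution over n outcomes, entropy is maximized by the uniform distribution.

Computing entropies:
H(A) = 1.0986 nats
H(B) = 1.6094 nats
H(C) = 1.5596 nats

The uniform distribution (where all probabilities equal 1/5) achieves the maximum entropy of log_e(5) = 1.6094 nats.

Distribution B has the highest entropy.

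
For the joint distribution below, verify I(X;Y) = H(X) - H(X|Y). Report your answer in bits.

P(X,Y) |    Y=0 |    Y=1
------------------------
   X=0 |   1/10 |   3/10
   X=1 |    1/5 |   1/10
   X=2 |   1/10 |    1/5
I(X;Y) = 0.0955 bits

Mutual information has multiple equivalent forms:
- I(X;Y) = H(X) - H(X|Y)
- I(X;Y) = H(Y) - H(Y|X)
- I(X;Y) = H(X) + H(Y) - H(X,Y)

Computing all quantities:
H(X) = 1.5710, H(Y) = 0.9710, H(X,Y) = 2.4464
H(X|Y) = 1.4755, H(Y|X) = 0.8755

Verification:
H(X) - H(X|Y) = 1.5710 - 1.4755 = 0.0955
H(Y) - H(Y|X) = 0.9710 - 0.8755 = 0.0955
H(X) + H(Y) - H(X,Y) = 1.5710 + 0.9710 - 2.4464 = 0.0955

All forms give I(X;Y) = 0.0955 bits. ✓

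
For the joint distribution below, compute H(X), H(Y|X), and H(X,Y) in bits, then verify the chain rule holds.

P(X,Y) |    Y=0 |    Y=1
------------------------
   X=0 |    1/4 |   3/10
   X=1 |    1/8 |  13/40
H(X,Y) = 1.9231, H(X) = 0.9928, H(Y|X) = 0.9303 (all in bits)

Chain rule: H(X,Y) = H(X) + H(Y|X)

Left side — joint entropy directly:
H(X,Y) = -Σ p(x,y) log p(x,y) = 1.9231 bits

Right side — compute H(Y|X) from the conditional distributions:
P(X) = (11/20, 9/20), so H(X) = 0.9928 bits
H(Y|X) = Σ_x P(X=x) · H(Y|X=x):
  P(Y|X=0) = (5/11, 6/11), H(Y|X=0) = 0.9940, weight P(X=0) = 11/20
  P(Y|X=1) = (5/18, 13/18), H(Y|X=1) = 0.8524, weight P(X=1) = 9/20
H(Y|X) = 0.9303 bits

H(X) + H(Y|X) = 0.9928 + 0.9303 = 1.9231 bits

Both sides equal 1.9231 bits. ✓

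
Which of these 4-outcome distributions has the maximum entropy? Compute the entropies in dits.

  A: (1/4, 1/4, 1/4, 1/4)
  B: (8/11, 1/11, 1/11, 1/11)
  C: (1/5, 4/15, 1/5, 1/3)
A

For a discrete distribution over n outcomes, entropy is maximized by the uniform distribution.

Computing entropies:
H(A) = 0.6021 dits
H(B) = 0.3846 dits
H(C) = 0.5917 dits

The uniform distribution (where all probabilities equal 1/4) achieves the maximum entropy of log_10(4) = 0.6021 dits.

Distribution A has the highest entropy.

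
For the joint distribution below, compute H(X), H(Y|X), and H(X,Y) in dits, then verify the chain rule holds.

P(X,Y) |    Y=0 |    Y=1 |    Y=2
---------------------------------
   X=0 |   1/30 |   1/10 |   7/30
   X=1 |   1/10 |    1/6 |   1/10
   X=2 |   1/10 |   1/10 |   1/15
H(X,Y) = 0.9048, H(X) = 0.4726, H(Y|X) = 0.4322 (all in dits)

Chain rule: H(X,Y) = H(X) + H(Y|X)

Left side — joint entropy directly:
H(X,Y) = -Σ p(x,y) log p(x,y) = 0.9048 dits

Right side — compute H(Y|X) from the conditional distributions:
P(X) = (11/30, 11/30, 4/15), so H(X) = 0.4726 dits
H(Y|X) = Σ_x P(X=x) · H(Y|X=x):
  P(Y|X=0) = (1/11, 3/11, 7/11), H(Y|X=0) = 0.3735, weight P(X=0) = 11/30
  P(Y|X=1) = (3/11, 5/11, 3/11), H(Y|X=1) = 0.4634, weight P(X=1) = 11/30
  P(Y|X=2) = (3/8, 3/8, 1/4), H(Y|X=2) = 0.4700, weight P(X=2) = 4/15
H(Y|X) = 0.4322 dits

H(X) + H(Y|X) = 0.4726 + 0.4322 = 0.9048 dits

Both sides equal 0.9048 dits. ✓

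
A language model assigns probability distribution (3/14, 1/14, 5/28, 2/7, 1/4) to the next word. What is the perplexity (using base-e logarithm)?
4.6216

Perplexity is e^H (or exp(H) for natural log).

First, H = -Σ p log p = 1.5307 nats
Perplexity = e^1.5307 = 4.6216

Interpretation: The model's uncertainty is equivalent to choosing uniformly among 4.6 options.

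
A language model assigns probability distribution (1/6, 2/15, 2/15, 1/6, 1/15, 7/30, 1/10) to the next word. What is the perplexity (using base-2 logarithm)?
6.5858

Perplexity is 2^H (or exp(H) for natural log).

First, H = -Σ p log p = 2.7194 bits
Perplexity = 2^2.7194 = 6.5858

Interpretation: The model's uncertainty is equivalent to choosing uniformly among 6.6 options.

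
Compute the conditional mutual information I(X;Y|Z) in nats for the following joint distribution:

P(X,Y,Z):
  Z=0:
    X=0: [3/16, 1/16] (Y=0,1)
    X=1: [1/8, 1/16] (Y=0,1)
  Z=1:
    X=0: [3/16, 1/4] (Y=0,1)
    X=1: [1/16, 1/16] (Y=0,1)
0.0028 nats

Conditional mutual information: I(X;Y|Z) = H(X|Z) + H(Y|Z) - H(X,Y|Z)

H(Z) = 0.6853
H(X,Z) = 1.2820 → H(X|Z) = 0.5967
H(Y,Z) = 1.3335 → H(Y|Z) = 0.6482
H(X,Y,Z) = 1.9274 → H(X,Y|Z) = 1.2421

I(X;Y|Z) = 0.5967 + 0.6482 - 1.2421 = 0.0028 nats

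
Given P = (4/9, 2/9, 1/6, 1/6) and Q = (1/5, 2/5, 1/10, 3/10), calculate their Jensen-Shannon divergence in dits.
0.0219 dits

Jensen-Shannon divergence is:
JSD(P||Q) = 0.5 × D_KL(P||M) + 0.5 × D_KL(Q||M)
where M = 0.5 × (P + Q) is the mixture distribution.

M = 0.5 × (4/9, 2/9, 1/6, 1/6) + 0.5 × (1/5, 2/5, 1/10, 3/10) = (0.322222, 0.311111, 2/15, 7/30)

D_KL(P||M) = 0.0214 dits
D_KL(Q||M) = 0.0225 dits

JSD(P||Q) = 0.5 × 0.0214 + 0.5 × 0.0225 = 0.0219 dits

Unlike KL divergence, JSD is symmetric and bounded: 0 ≤ JSD ≤ log(2).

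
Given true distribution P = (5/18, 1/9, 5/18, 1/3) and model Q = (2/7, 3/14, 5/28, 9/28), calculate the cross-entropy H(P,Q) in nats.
1.3760 nats

Cross-entropy: H(P,Q) = -Σ p(x) log q(x)

Alternatively: H(P,Q) = H(P) + D_KL(P||Q)
H(P) = 1.3220 nats
D_KL(P||Q) = 0.0541 nats

H(P,Q) = 1.3220 + 0.0541 = 1.3760 nats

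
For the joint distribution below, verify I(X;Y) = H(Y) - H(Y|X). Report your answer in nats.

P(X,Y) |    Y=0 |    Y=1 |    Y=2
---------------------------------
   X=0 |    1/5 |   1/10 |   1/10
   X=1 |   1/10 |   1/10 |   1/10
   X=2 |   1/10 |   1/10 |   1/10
I(X;Y) = 0.0138 nats

Mutual information has multiple equivalent forms:
- I(X;Y) = H(X) - H(X|Y)
- I(X;Y) = H(Y) - H(Y|X)
- I(X;Y) = H(X) + H(Y) - H(X,Y)

Computing all quantities:
H(X) = 1.0889, H(Y) = 1.0889, H(X,Y) = 2.1640
H(X|Y) = 1.0751, H(Y|X) = 1.0751

Verification:
H(X) - H(X|Y) = 1.0889 - 1.0751 = 0.0138
H(Y) - H(Y|X) = 1.0889 - 1.0751 = 0.0138
H(X) + H(Y) - H(X,Y) = 1.0889 + 1.0889 - 2.1640 = 0.0138

All forms give I(X;Y) = 0.0138 nats. ✓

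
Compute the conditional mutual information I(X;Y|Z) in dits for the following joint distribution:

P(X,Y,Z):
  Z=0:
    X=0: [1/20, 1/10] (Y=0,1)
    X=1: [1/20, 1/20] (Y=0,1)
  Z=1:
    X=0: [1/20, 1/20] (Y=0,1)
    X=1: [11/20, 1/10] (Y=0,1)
0.0132 dits

Conditional mutual information: I(X;Y|Z) = H(X|Z) + H(Y|Z) - H(X,Y|Z)

H(Z) = 0.2442
H(X,Z) = 0.4452 → H(X|Z) = 0.2010
H(Y,Z) = 0.4803 → H(Y|Z) = 0.2361
H(X,Y,Z) = 0.6681 → H(X,Y|Z) = 0.4238

I(X;Y|Z) = 0.2010 + 0.2361 - 0.4238 = 0.0132 dits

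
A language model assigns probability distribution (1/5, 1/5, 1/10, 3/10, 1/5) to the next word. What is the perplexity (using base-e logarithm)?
4.7451

Perplexity is e^H (or exp(H) for natural log).

First, H = -Σ p log p = 1.5571 nats
Perplexity = e^1.5571 = 4.7451

Interpretation: The model's uncertainty is equivalent to choosing uniformly among 4.7 options.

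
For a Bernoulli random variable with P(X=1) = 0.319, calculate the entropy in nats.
0.6261 nats

The binary entropy function is:
H(p) = -p log(p) - (1-p) log(1-p)

H(0.319) = -0.319 × log_e(0.319) - 0.681 × log_e(0.681)
H(0.319) = 0.6261 nats

Note: Binary entropy is maximized at p=0.5 (H=1 bit) and minimized at p=0 or p=1 (H=0).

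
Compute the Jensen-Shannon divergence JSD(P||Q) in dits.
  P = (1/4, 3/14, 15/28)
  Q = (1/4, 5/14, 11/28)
0.0063 dits

Jensen-Shannon divergence is:
JSD(P||Q) = 0.5 × D_KL(P||M) + 0.5 × D_KL(Q||M)
where M = 0.5 × (P + Q) is the mixture distribution.

M = 0.5 × (1/4, 3/14, 15/28) + 0.5 × (1/4, 5/14, 11/28) = (1/4, 2/7, 13/28)

D_KL(P||M) = 0.0065 dits
D_KL(Q||M) = 0.0061 dits

JSD(P||Q) = 0.5 × 0.0065 + 0.5 × 0.0061 = 0.0063 dits

Unlike KL divergence, JSD is symmetric and bounded: 0 ≤ JSD ≤ log(2).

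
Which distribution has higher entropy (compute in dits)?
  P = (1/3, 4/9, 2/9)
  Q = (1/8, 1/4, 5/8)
P

Computing entropies in dits:
H(P) = 0.4607
H(Q) = 0.3910

Distribution P has higher entropy.

Intuition: The distribution closer to uniform (more spread out) has higher entropy.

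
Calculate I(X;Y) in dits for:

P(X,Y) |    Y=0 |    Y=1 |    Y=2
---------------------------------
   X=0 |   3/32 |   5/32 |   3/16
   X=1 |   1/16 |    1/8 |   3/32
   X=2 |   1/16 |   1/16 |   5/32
0.0082 dits

Mutual information: I(X;Y) = H(X) + H(Y) - H(X,Y)

Marginals:
P(X) = (7/16, 9/32, 9/32), H(X) = 0.4670 dits
P(Y) = (7/32, 11/32, 7/16), H(Y) = 0.4609 dits

Joint entropy: H(X,Y) = 0.9197 dits

I(X;Y) = 0.4670 + 0.4609 - 0.9197 = 0.0082 dits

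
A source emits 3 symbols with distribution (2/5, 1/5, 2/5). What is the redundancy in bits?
0.0630 bits

Redundancy measures how far a source is from maximum entropy:
R = H_max - H(X)

Maximum entropy for 3 symbols: H_max = log_2(3) = 1.5850 bits
Actual entropy: H(X) = 1.5219 bits
Redundancy: R = 1.5850 - 1.5219 = 0.0630 bits

This redundancy represents potential for compression: the source could be compressed by 0.0630 bits per symbol.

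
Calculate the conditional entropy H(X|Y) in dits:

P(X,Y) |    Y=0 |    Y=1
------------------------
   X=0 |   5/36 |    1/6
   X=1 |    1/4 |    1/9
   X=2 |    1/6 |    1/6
0.4663 dits

Using the chain rule: H(X|Y) = H(X,Y) - H(Y)

First, compute H(X,Y) = 0.7647 dits

Marginal P(Y) = (5/9, 4/9)
H(Y) = 0.2983 dits

H(X|Y) = H(X,Y) - H(Y) = 0.7647 - 0.2983 = 0.4663 dits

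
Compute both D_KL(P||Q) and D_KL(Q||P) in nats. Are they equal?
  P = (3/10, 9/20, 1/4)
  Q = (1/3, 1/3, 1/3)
D_KL(P||Q) = 0.0315, D_KL(Q||P) = 0.0310

KL divergence is not symmetric: D_KL(P||Q) ≠ D_KL(Q||P) in general.

D_KL(P||Q) = 0.0315 nats
D_KL(Q||P) = 0.0310 nats

No, they are not equal!

This asymmetry is why KL divergence is not a true distance metric.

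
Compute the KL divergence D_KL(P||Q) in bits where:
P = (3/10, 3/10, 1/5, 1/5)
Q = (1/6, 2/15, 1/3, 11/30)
0.2831 bits

KL divergence: D_KL(P||Q) = Σ p(x) log(p(x)/q(x))

Computing term by term:
  x=0: 3/10 × log_2[(3/10)/(1/6)] = 3/10 × 0.8480 = 0.2544
  x=1: 3/10 × log_2[(3/10)/(2/15)] = 3/10 × 1.1699 = 0.3510
  x=2: 1/5 × log_2[(1/5)/(1/3)] = 1/5 × -0.7370 = -0.1474
  x=3: 1/5 × log_2[(1/5)/(11/30)] = 1/5 × -0.8745 = -0.1749

D_KL(P||Q) = 0.2831 bits

Note: KL divergence is always non-negative and equals 0 iff P = Q.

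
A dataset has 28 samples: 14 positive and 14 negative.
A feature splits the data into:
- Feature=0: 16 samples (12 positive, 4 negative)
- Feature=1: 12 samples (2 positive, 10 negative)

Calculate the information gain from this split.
0.2578 bits

Information Gain = H(Y) - H(Y|Feature)

Before split:
P(positive) = 14/28 = 0.5000
H(Y) = 1.0000 bits

After split:
Feature=0: H = 0.8113 bits (weight = 16/28)
Feature=1: H = 0.6500 bits (weight = 12/28)
H(Y|Feature) = (16/28)×0.8113 + (12/28)×0.6500 = 0.7422 bits

Information Gain = 1.0000 - 0.7422 = 0.2578 bits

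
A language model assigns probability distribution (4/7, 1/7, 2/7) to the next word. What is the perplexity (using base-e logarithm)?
2.6005

Perplexity is e^H (or exp(H) for natural log).

First, H = -Σ p log p = 0.9557 nats
Perplexity = e^0.9557 = 2.6005

Interpretation: The model's uncertainty is equivalent to choosing uniformly among 2.6 options.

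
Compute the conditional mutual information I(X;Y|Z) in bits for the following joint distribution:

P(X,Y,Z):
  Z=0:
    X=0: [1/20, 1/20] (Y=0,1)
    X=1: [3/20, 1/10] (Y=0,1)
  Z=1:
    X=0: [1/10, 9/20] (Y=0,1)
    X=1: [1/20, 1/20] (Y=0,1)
0.0324 bits

Conditional mutual information: I(X;Y|Z) = H(X|Z) + H(Y|Z) - H(X,Y|Z)

H(Z) = 0.9341
H(X,Z) = 1.6388 → H(X|Z) = 0.7047
H(Y,Z) = 1.7855 → H(Y|Z) = 0.8514
H(X,Y,Z) = 2.4577 → H(X,Y|Z) = 1.5236

I(X;Y|Z) = 0.7047 + 0.8514 - 1.5236 = 0.0324 bits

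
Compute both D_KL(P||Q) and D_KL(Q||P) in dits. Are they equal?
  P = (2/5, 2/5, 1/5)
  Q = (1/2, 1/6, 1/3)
D_KL(P||Q) = 0.0690, D_KL(Q||P) = 0.0590

KL divergence is not symmetric: D_KL(P||Q) ≠ D_KL(Q||P) in general.

D_KL(P||Q) = 0.0690 dits
D_KL(Q||P) = 0.0590 dits

No, they are not equal!

This asymmetry is why KL divergence is not a true distance metric.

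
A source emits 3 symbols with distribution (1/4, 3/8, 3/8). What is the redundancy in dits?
0.0071 dits

Redundancy measures how far a source is from maximum entropy:
R = H_max - H(X)

Maximum entropy for 3 symbols: H_max = log_10(3) = 0.4771 dits
Actual entropy: H(X) = 0.4700 dits
Redundancy: R = 0.4771 - 0.4700 = 0.0071 dits

This redundancy represents potential for compression: the source could be compressed by 0.0071 dits per symbol.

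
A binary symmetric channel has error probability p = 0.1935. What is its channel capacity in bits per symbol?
0.2913 bits

For a binary symmetric channel (BSC) with error probability p:
Capacity C = 1 - H(p) bits per symbol

where H(p) = -p log₂(p) - (1-p) log₂(1-p) is the binary entropy function.

H(0.1935) = 0.7087 bits
C = 1 - 0.7087 = 0.2913 bits per symbol

This means we can reliably transmit up to 0.2913 bits of information per channel use.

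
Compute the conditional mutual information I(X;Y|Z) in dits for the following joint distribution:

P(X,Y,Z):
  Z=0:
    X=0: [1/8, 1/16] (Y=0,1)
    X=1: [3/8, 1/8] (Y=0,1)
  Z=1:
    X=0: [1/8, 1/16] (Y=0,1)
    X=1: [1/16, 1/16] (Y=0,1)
0.0029 dits

Conditional mutual information: I(X;Y|Z) = H(X|Z) + H(Y|Z) - H(X,Y|Z)

H(Z) = 0.2697
H(X,Z) = 0.5360 → H(X|Z) = 0.2663
H(Y,Z) = 0.5360 → H(Y|Z) = 0.2663
H(X,Y,Z) = 0.7994 → H(X,Y|Z) = 0.5297

I(X;Y|Z) = 0.2663 + 0.2663 - 0.5297 = 0.0029 dits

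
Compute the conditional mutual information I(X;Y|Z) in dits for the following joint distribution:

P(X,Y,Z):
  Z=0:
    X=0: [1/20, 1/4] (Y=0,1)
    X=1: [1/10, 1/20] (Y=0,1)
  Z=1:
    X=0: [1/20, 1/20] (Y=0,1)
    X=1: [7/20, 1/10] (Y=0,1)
0.0306 dits

Conditional mutual information: I(X;Y|Z) = H(X|Z) + H(Y|Z) - H(X,Y|Z)

H(Z) = 0.2989
H(X,Z) = 0.5365 → H(X|Z) = 0.2376
H(Y,Z) = 0.5632 → H(Y|Z) = 0.2644
H(X,Y,Z) = 0.7703 → H(X,Y|Z) = 0.4714

I(X;Y|Z) = 0.2376 + 0.2644 - 0.4714 = 0.0306 dits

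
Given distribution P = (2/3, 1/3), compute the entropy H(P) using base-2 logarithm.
0.9183 bits

Shannon entropy is H(X) = -Σ p(x) log p(x).

For P = (2/3, 1/3):
H = -2/3 × log_2(2/3) -1/3 × log_2(1/3)
H = 0.9183 bits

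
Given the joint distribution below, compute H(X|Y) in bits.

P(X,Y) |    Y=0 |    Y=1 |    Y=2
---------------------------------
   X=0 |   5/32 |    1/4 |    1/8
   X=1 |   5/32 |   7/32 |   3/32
0.9953 bits

Using the chain rule: H(X|Y) = H(X,Y) - H(Y)

First, compute H(X,Y) = 2.5117 bits

Marginal P(Y) = (5/16, 15/32, 7/32)
H(Y) = 1.5164 bits

H(X|Y) = H(X,Y) - H(Y) = 2.5117 - 1.5164 = 0.9953 bits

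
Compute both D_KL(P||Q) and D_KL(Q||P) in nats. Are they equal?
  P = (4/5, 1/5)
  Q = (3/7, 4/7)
D_KL(P||Q) = 0.2894, D_KL(Q||P) = 0.3324

KL divergence is not symmetric: D_KL(P||Q) ≠ D_KL(Q||P) in general.

D_KL(P||Q) = 0.2894 nats
D_KL(Q||P) = 0.3324 nats

No, they are not equal!

This asymmetry is why KL divergence is not a true distance metric.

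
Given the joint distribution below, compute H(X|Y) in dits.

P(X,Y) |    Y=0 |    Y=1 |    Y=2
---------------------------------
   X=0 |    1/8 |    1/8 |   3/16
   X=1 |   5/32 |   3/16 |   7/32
0.2970 dits

Using the chain rule: H(X|Y) = H(X,Y) - H(Y)

First, compute H(X,Y) = 0.7687 dits

Marginal P(Y) = (9/32, 5/16, 13/32)
H(Y) = 0.4717 dits

H(X|Y) = H(X,Y) - H(Y) = 0.7687 - 0.4717 = 0.2970 dits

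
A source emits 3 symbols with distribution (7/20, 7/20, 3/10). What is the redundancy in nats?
0.0025 nats

Redundancy measures how far a source is from maximum entropy:
R = H_max - H(X)

Maximum entropy for 3 symbols: H_max = log_e(3) = 1.0986 nats
Actual entropy: H(X) = 1.0961 nats
Redundancy: R = 1.0986 - 1.0961 = 0.0025 nats

This redundancy represents potential for compression: the source could be compressed by 0.0025 nats per symbol.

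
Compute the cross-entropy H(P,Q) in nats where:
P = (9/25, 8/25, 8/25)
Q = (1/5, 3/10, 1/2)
1.1865 nats

Cross-entropy: H(P,Q) = -Σ p(x) log q(x)

Alternatively: H(P,Q) = H(P) + D_KL(P||Q)
H(P) = 1.0970 nats
D_KL(P||Q) = 0.0894 nats

H(P,Q) = 1.0970 + 0.0894 = 1.1865 nats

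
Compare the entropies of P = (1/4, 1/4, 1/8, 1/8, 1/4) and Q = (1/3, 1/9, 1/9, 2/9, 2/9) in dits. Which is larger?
P

Computing entropies in dits:
H(P) = 0.6773
H(Q) = 0.6614

Distribution P has higher entropy.

Intuition: The distribution closer to uniform (more spread out) has higher entropy.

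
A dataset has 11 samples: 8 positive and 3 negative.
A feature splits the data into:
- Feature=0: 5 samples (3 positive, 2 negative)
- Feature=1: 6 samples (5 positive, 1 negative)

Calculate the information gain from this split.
0.0495 bits

Information Gain = H(Y) - H(Y|Feature)

Before split:
P(positive) = 8/11 = 0.7273
H(Y) = 0.8454 bits

After split:
Feature=0: H = 0.9710 bits (weight = 5/11)
Feature=1: H = 0.6500 bits (weight = 6/11)
H(Y|Feature) = (5/11)×0.9710 + (6/11)×0.6500 = 0.7959 bits

Information Gain = 0.8454 - 0.7959 = 0.0495 bits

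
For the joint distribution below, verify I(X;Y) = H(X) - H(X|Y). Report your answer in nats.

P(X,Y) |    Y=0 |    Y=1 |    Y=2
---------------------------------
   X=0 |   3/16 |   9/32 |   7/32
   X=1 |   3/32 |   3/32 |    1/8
I(X;Y) = 0.0059 nats

Mutual information has multiple equivalent forms:
- I(X;Y) = H(X) - H(X|Y)
- I(X;Y) = H(Y) - H(Y|X)
- I(X;Y) = H(X) + H(Y) - H(X,Y)

Computing all quantities:
H(X) = 0.6211, H(Y) = 1.0916, H(X,Y) = 1.7069
H(X|Y) = 0.6152, H(Y|X) = 1.0858

Verification:
H(X) - H(X|Y) = 0.6211 - 0.6152 = 0.0059
H(Y) - H(Y|X) = 1.0916 - 1.0858 = 0.0059
H(X) + H(Y) - H(X,Y) = 0.6211 + 1.0916 - 1.7069 = 0.0059

All forms give I(X;Y) = 0.0059 nats. ✓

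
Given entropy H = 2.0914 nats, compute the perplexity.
8.0962

Perplexity is e^H (or exp(H) for natural log).

H = 2.0914 nats
Perplexity = e^2.0914 = 8.0962

Interpretation: The model's uncertainty is equivalent to choosing uniformly among 8.1 options.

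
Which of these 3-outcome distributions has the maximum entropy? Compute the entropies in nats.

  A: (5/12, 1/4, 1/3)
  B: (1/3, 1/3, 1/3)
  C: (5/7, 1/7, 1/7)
B

For a discrete distribution over n outcomes, entropy is maximized by the uniform distribution.

Computing entropies:
H(A) = 1.0776 nats
H(B) = 1.0986 nats
H(C) = 0.7963 nats

The uniform distribution (where all probabilities equal 1/3) achieves the maximum entropy of log_e(3) = 1.0986 nats.

Distribution B has the highest entropy.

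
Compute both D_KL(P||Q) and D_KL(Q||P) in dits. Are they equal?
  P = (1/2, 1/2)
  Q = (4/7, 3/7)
D_KL(P||Q) = 0.0045, D_KL(Q||P) = 0.0044

KL divergence is not symmetric: D_KL(P||Q) ≠ D_KL(Q||P) in general.

D_KL(P||Q) = 0.0045 dits
D_KL(Q||P) = 0.0044 dits

No, they are not equal!

This asymmetry is why KL divergence is not a true distance metric.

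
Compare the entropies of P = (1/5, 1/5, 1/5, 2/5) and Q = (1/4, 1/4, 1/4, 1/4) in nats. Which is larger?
Q

Computing entropies in nats:
H(P) = 1.3322
H(Q) = 1.3863

Distribution Q has higher entropy.

Intuition: The distribution closer to uniform (more spread out) has higher entropy.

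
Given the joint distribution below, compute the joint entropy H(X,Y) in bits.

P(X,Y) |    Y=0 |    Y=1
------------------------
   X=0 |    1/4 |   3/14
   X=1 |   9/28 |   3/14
1.9788 bits

Joint entropy is H(X,Y) = -Σ_{x,y} p(x,y) log p(x,y).

Summing over all non-zero entries:
H(X,Y) = -[1/4·log_2(1/4) + 3/14·log_2(3/14) + 9/28·log_2(9/28) + 3/14·log_2(3/14)]
H(X,Y) = 1.9788 bits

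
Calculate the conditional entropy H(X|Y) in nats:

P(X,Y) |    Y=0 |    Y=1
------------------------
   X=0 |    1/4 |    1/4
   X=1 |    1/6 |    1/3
0.6788 nats

Using the chain rule: H(X|Y) = H(X,Y) - H(Y)

First, compute H(X,Y) = 1.3580 nats

Marginal P(Y) = (5/12, 7/12)
H(Y) = 0.6792 nats

H(X|Y) = H(X,Y) - H(Y) = 1.3580 - 0.6792 = 0.6788 nats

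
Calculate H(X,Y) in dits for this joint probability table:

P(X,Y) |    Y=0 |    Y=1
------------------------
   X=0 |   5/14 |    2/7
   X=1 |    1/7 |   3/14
0.5792 dits

Joint entropy is H(X,Y) = -Σ_{x,y} p(x,y) log p(x,y).

Summing over all non-zero entries:
H(X,Y) = -[5/14·log_10(5/14) + 2/7·log_10(2/7) + 1/7·log_10(1/7) + 3/14·log_10(3/14)]
H(X,Y) = 0.5792 dits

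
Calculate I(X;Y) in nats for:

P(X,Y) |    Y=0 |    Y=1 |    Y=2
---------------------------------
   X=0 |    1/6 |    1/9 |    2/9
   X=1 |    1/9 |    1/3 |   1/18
0.1173 nats

Mutual information: I(X;Y) = H(X) + H(Y) - H(X,Y)

Marginals:
P(X) = (1/2, 1/2), H(X) = 0.6931 nats
P(Y) = (5/18, 4/9, 5/18), H(Y) = 1.0720 nats

Joint entropy: H(X,Y) = 1.6479 nats

I(X;Y) = 0.6931 + 1.0720 - 1.6479 = 0.1173 nats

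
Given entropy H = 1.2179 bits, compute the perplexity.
2.3261

Perplexity is 2^H (or exp(H) for natural log).

H = 1.2179 bits
Perplexity = 2^1.2179 = 2.3261

Interpretation: The model's uncertainty is equivalent to choosing uniformly among 2.3 options.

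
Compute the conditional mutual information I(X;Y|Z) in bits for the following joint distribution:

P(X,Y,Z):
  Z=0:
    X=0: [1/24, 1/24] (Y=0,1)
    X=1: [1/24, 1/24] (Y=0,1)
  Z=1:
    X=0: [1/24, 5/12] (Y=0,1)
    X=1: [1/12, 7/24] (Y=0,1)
0.0202 bits

Conditional mutual information: I(X;Y|Z) = H(X|Z) + H(Y|Z) - H(X,Y|Z)

H(Z) = 0.6500
H(X,Z) = 1.6440 → H(X|Z) = 0.9940
H(Y,Z) = 1.3249 → H(Y|Z) = 0.6749
H(X,Y,Z) = 2.2987 → H(X,Y|Z) = 1.6487

I(X;Y|Z) = 0.9940 + 0.6749 - 1.6487 = 0.0202 bits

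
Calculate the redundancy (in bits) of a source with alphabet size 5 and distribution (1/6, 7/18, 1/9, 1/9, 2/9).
0.1746 bits

Redundancy measures how far a source is from maximum entropy:
R = H_max - H(X)

Maximum entropy for 5 symbols: H_max = log_2(5) = 2.3219 bits
Actual entropy: H(X) = 2.1473 bits
Redundancy: R = 2.3219 - 2.1473 = 0.1746 bits

This redundancy represents potential for compression: the source could be compressed by 0.1746 bits per symbol.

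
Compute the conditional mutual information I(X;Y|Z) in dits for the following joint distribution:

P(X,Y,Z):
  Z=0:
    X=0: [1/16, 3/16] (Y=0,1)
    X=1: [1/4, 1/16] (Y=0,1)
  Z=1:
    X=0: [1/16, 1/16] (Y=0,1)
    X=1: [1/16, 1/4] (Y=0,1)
0.0470 dits

Conditional mutual information: I(X;Y|Z) = H(X|Z) + H(Y|Z) - H(X,Y|Z)

H(Z) = 0.2976
H(X,Z) = 0.5791 → H(X|Z) = 0.2815
H(Y,Z) = 0.5791 → H(Y|Z) = 0.2815
H(X,Y,Z) = 0.8136 → H(X,Y|Z) = 0.5160

I(X;Y|Z) = 0.2815 + 0.2815 - 0.5160 = 0.0470 dits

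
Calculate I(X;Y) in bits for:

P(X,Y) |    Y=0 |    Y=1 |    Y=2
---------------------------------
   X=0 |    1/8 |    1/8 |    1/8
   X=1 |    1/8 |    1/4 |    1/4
0.0157 bits

Mutual information: I(X;Y) = H(X) + H(Y) - H(X,Y)

Marginals:
P(X) = (3/8, 5/8), H(X) = 0.9544 bits
P(Y) = (1/4, 3/8, 3/8), H(Y) = 1.5613 bits

Joint entropy: H(X,Y) = 2.5000 bits

I(X;Y) = 0.9544 + 1.5613 - 2.5000 = 0.0157 bits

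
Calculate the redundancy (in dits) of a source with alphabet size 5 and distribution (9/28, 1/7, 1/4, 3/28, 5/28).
0.0318 dits

Redundancy measures how far a source is from maximum entropy:
R = H_max - H(X)

Maximum entropy for 5 symbols: H_max = log_10(5) = 0.6990 dits
Actual entropy: H(X) = 0.6672 dits
Redundancy: R = 0.6990 - 0.6672 = 0.0318 dits

This redundancy represents potential for compression: the source could be compressed by 0.0318 dits per symbol.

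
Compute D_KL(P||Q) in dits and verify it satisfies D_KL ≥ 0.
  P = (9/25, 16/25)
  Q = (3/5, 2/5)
0.0508 dits

KL divergence satisfies the Gibbs inequality: D_KL(P||Q) ≥ 0 for all distributions P, Q.

D_KL(P||Q) = Σ p(x) log(p(x)/q(x))
Term by term:
  x=0: 9/25 × log_10[(9/25)/(3/5)] = -0.0799
  x=1: 16/25 × log_10[(16/25)/(2/5)] = 0.1306
D_KL(P||Q) = 0.0508 dits

D_KL(P||Q) = 0.0508 ≥ 0 ✓

This non-negativity is a fundamental property: relative entropy cannot be negative because it measures how different Q is from P.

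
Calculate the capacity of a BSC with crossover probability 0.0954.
0.5458 bits

For a binary symmetric channel (BSC) with error probability p:
Capacity C = 1 - H(p) bits per symbol

where H(p) = -p log₂(p) - (1-p) log₂(1-p) is the binary entropy function.

H(0.0954) = 0.4542 bits
C = 1 - 0.4542 = 0.5458 bits per symbol

This means we can reliably transmit up to 0.5458 bits of information per channel use.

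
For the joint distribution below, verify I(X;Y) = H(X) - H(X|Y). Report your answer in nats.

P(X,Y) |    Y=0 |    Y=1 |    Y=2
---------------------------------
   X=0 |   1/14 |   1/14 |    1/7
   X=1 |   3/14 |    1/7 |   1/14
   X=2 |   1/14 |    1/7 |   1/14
I(X;Y) = 0.0658 nats

Mutual information has multiple equivalent forms:
- I(X;Y) = H(X) - H(X|Y)
- I(X;Y) = H(Y) - H(Y|X)
- I(X;Y) = H(X) + H(Y) - H(X,Y)

Computing all quantities:
H(X) = 1.0790, H(Y) = 1.0934, H(X,Y) = 2.1066
H(X|Y) = 1.0132, H(Y|X) = 1.0276

Verification:
H(X) - H(X|Y) = 1.0790 - 1.0132 = 0.0658
H(Y) - H(Y|X) = 1.0934 - 1.0276 = 0.0658
H(X) + H(Y) - H(X,Y) = 1.0790 + 1.0934 - 2.1066 = 0.0658

All forms give I(X;Y) = 0.0658 nats. ✓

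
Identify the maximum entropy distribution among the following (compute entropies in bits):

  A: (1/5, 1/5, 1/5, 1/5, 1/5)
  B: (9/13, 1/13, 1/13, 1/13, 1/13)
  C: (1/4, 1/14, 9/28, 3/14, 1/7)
A

For a discrete distribution over n outcomes, entropy is maximized by the uniform distribution.

Computing entropies:
H(A) = 2.3219 bits
H(B) = 1.5059 bits
H(C) = 2.1755 bits

The uniform distribution (where all probabilities equal 1/5) achieves the maximum entropy of log_2(5) = 2.3219 bits.

Distribution A has the highest entropy.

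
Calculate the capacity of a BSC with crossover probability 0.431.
0.0138 bits

For a binary symmetric channel (BSC) with error probability p:
Capacity C = 1 - H(p) bits per symbol

where H(p) = -p log₂(p) - (1-p) log₂(1-p) is the binary entropy function.

H(0.431) = 0.9862 bits
C = 1 - 0.9862 = 0.0138 bits per symbol

This means we can reliably transmit up to 0.0138 bits of information per channel use.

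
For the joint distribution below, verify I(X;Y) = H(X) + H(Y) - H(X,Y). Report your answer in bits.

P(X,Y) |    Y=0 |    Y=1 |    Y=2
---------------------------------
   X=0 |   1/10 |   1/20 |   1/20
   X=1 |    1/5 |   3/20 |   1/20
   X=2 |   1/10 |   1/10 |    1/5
I(X;Y) = 0.1087 bits

Mutual information has multiple equivalent forms:
- I(X;Y) = H(X) - H(X|Y)
- I(X;Y) = H(Y) - H(Y|X)
- I(X;Y) = H(X) + H(Y) - H(X,Y)

Computing all quantities:
H(X) = 1.5219, H(Y) = 1.5710, H(X,Y) = 2.9842
H(X|Y) = 1.4132, H(Y|X) = 1.4623

Verification:
H(X) - H(X|Y) = 1.5219 - 1.4132 = 0.1087
H(Y) - H(Y|X) = 1.5710 - 1.4623 = 0.1087
H(X) + H(Y) - H(X,Y) = 1.5219 + 1.5710 - 2.9842 = 0.1087

All forms give I(X;Y) = 0.1087 bits. ✓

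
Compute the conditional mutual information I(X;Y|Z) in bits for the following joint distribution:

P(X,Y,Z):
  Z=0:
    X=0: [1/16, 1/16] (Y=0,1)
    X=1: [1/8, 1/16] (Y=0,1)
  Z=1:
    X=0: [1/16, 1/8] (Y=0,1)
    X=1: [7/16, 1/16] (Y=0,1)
0.1435 bits

Conditional mutual information: I(X;Y|Z) = H(X|Z) + H(Y|Z) - H(X,Y|Z)

H(Z) = 0.8960
H(X,Z) = 1.7806 → H(X|Z) = 0.8846
H(Y,Z) = 1.7806 → H(Y|Z) = 0.8846
H(X,Y,Z) = 2.5218 → H(X,Y|Z) = 1.6257

I(X;Y|Z) = 0.8846 + 0.8846 - 1.6257 = 0.1435 bits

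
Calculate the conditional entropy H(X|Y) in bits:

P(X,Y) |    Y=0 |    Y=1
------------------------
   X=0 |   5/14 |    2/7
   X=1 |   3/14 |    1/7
0.9389 bits

Using the chain rule: H(X|Y) = H(X,Y) - H(Y)

First, compute H(X,Y) = 1.9242 bits

Marginal P(Y) = (4/7, 3/7)
H(Y) = 0.9852 bits

H(X|Y) = H(X,Y) - H(Y) = 1.9242 - 0.9852 = 0.9389 bits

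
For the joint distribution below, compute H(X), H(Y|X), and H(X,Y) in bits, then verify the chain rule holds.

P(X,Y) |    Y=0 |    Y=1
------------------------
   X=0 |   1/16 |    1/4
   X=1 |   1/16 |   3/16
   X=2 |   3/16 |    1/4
H(X,Y) = 2.4056, H(X) = 1.5462, H(Y|X) = 0.8595 (all in bits)

Chain rule: H(X,Y) = H(X) + H(Y|X)

Left side — joint entropy directly:
H(X,Y) = -Σ p(x,y) log p(x,y) = 2.4056 bits

Right side — compute H(Y|X) from the conditional distributions:
P(X) = (5/16, 1/4, 7/16), so H(X) = 1.5462 bits
H(Y|X) = Σ_x P(X=x) · H(Y|X=x):
  P(Y|X=0) = (1/5, 4/5), H(Y|X=0) = 0.7219, weight P(X=0) = 5/16
  P(Y|X=1) = (1/4, 3/4), H(Y|X=1) = 0.8113, weight P(X=1) = 1/4
  P(Y|X=2) = (3/7, 4/7), H(Y|X=2) = 0.9852, weight P(X=2) = 7/16
H(Y|X) = 0.8595 bits

H(X) + H(Y|X) = 1.5462 + 0.8595 = 2.4056 bits

Both sides equal 2.4056 bits. ✓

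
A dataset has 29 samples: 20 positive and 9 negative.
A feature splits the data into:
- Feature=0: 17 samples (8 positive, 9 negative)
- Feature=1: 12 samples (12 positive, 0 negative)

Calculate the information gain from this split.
0.3088 bits

Information Gain = H(Y) - H(Y|Feature)

Before split:
P(positive) = 20/29 = 0.6897
H(Y) = 0.8936 bits

After split:
Feature=0: H = 0.9975 bits (weight = 17/29)
Feature=1: H = 0.0000 bits (weight = 12/29)
H(Y|Feature) = (17/29)×0.9975 + (12/29)×0.0000 = 0.5847 bits

Information Gain = 0.8936 - 0.5847 = 0.3088 bits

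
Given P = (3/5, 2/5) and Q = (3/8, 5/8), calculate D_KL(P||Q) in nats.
0.1035 nats

KL divergence: D_KL(P||Q) = Σ p(x) log(p(x)/q(x))

Computing term by term:
  x=0: 3/5 × log_e[(3/5)/(3/8)] = 3/5 × 0.4700 = 0.2820
  x=1: 2/5 × log_e[(2/5)/(5/8)] = 2/5 × -0.4463 = -0.1785

D_KL(P||Q) = 0.1035 nats

Note: KL divergence is always non-negative and equals 0 iff P = Q.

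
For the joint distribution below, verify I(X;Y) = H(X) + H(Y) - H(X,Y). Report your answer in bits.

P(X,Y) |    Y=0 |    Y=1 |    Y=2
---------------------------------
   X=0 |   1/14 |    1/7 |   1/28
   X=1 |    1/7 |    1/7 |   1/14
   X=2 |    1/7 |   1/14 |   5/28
I(X;Y) = 0.1019 bits

Mutual information has multiple equivalent forms:
- I(X;Y) = H(X) - H(X|Y)
- I(X;Y) = H(Y) - H(Y|X)
- I(X;Y) = H(X) + H(Y) - H(X,Y)

Computing all quantities:
H(X) = 1.5601, H(Y) = 1.5774, H(X,Y) = 3.0356
H(X|Y) = 1.4582, H(Y|X) = 1.4755

Verification:
H(X) - H(X|Y) = 1.5601 - 1.4582 = 0.1019
H(Y) - H(Y|X) = 1.5774 - 1.4755 = 0.1019
H(X) + H(Y) - H(X,Y) = 1.5601 + 1.5774 - 3.0356 = 0.1019

All forms give I(X;Y) = 0.1019 bits. ✓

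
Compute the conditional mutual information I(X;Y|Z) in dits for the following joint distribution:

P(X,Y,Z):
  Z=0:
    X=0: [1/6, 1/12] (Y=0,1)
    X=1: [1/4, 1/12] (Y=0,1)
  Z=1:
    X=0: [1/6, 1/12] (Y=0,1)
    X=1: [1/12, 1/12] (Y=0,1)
0.0036 dits

Conditional mutual information: I(X;Y|Z) = H(X|Z) + H(Y|Z) - H(X,Y|Z)

H(Z) = 0.2950
H(X,Z) = 0.5898 → H(X|Z) = 0.2948
H(Y,Z) = 0.5683 → H(Y|Z) = 0.2734
H(X,Y,Z) = 0.8596 → H(X,Y|Z) = 0.5646

I(X;Y|Z) = 0.2948 + 0.2734 - 0.5646 = 0.0036 dits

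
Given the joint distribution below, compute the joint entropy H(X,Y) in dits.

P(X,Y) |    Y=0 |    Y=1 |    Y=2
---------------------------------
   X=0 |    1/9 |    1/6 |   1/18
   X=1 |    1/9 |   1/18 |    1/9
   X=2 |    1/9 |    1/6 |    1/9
0.9290 dits

Joint entropy is H(X,Y) = -Σ_{x,y} p(x,y) log p(x,y).

Summing over all non-zero entries:
H(X,Y) = -[1/9·log_10(1/9) + 1/6·log_10(1/6) + 1/18·log_10(1/18) + 1/9·log_10(1/9) + 1/18·log_10(1/18) + 1/9·log_10(1/9) + 1/9·log_10(1/9) + 1/6·log_10(1/6) + 1/9·log_10(1/9)]
H(X,Y) = 0.9290 dits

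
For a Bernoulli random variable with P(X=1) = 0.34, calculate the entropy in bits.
0.9248 bits

The binary entropy function is:
H(p) = -p log(p) - (1-p) log(1-p)

H(0.34) = -0.34 × log_2(0.34) - 0.66 × log_2(0.66)
H(0.34) = 0.9248 bits

Note: Binary entropy is maximized at p=0.5 (H=1 bit) and minimized at p=0 or p=1 (H=0).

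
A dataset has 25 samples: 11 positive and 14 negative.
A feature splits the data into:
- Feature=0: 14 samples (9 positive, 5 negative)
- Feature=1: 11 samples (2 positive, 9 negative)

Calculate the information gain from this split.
0.1621 bits

Information Gain = H(Y) - H(Y|Feature)

Before split:
P(positive) = 11/25 = 0.4400
H(Y) = 0.9896 bits

After split:
Feature=0: H = 0.9403 bits (weight = 14/25)
Feature=1: H = 0.6840 bits (weight = 11/25)
H(Y|Feature) = (14/25)×0.9403 + (11/25)×0.6840 = 0.8275 bits

Information Gain = 0.9896 - 0.8275 = 0.1621 bits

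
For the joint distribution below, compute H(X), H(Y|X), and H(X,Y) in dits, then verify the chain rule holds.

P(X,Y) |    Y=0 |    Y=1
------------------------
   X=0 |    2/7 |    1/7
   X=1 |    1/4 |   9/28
H(X,Y) = 0.5851, H(X) = 0.2966, H(Y|X) = 0.2885 (all in dits)

Chain rule: H(X,Y) = H(X) + H(Y|X)

Left side — joint entropy directly:
H(X,Y) = -Σ p(x,y) log p(x,y) = 0.5851 dits

Right side — compute H(Y|X) from the conditional distributions:
P(X) = (3/7, 4/7), so H(X) = 0.2966 dits
H(Y|X) = Σ_x P(X=x) · H(Y|X=x):
  P(Y|X=0) = (2/3, 1/3), H(Y|X=0) = 0.2764, weight P(X=0) = 3/7
  P(Y|X=1) = (7/16, 9/16), H(Y|X=1) = 0.2976, weight P(X=1) = 4/7
H(Y|X) = 0.2885 dits

H(X) + H(Y|X) = 0.2966 + 0.2885 = 0.5851 dits

Both sides equal 0.5851 dits. ✓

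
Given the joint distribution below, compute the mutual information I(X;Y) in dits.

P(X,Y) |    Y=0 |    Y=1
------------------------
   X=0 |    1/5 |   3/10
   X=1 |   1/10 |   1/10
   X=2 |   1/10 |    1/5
0.0030 dits

Mutual information: I(X;Y) = H(X) + H(Y) - H(X,Y)

Marginals:
P(X) = (1/2, 1/5, 3/10), H(X) = 0.4472 dits
P(Y) = (2/5, 3/5), H(Y) = 0.2923 dits

Joint entropy: H(X,Y) = 0.7365 dits

I(X;Y) = 0.4472 + 0.2923 - 0.7365 = 0.0030 dits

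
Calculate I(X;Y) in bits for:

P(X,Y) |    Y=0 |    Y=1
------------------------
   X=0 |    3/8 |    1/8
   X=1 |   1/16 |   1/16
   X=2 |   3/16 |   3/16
0.0488 bits

Mutual information: I(X;Y) = H(X) + H(Y) - H(X,Y)

Marginals:
P(X) = (1/2, 1/8, 3/8), H(X) = 1.4056 bits
P(Y) = (5/8, 3/8), H(Y) = 0.9544 bits

Joint entropy: H(X,Y) = 2.3113 bits

I(X;Y) = 1.4056 + 0.9544 - 2.3113 = 0.0488 bits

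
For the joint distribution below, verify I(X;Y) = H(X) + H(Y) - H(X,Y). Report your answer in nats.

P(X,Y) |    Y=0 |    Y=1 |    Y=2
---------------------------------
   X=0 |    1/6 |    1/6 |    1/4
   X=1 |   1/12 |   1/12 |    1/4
I(X;Y) = 0.0144 nats

Mutual information has multiple equivalent forms:
- I(X;Y) = H(X) - H(X|Y)
- I(X;Y) = H(Y) - H(Y|X)
- I(X;Y) = H(X) + H(Y) - H(X,Y)

Computing all quantities:
H(X) = 0.6792, H(Y) = 1.0397, H(X,Y) = 1.7046
H(X|Y) = 0.6648, H(Y|X) = 1.0254

Verification:
H(X) - H(X|Y) = 0.6792 - 0.6648 = 0.0144
H(Y) - H(Y|X) = 1.0397 - 1.0254 = 0.0144
H(X) + H(Y) - H(X,Y) = 0.6792 + 1.0397 - 1.7046 = 0.0144

All forms give I(X;Y) = 0.0144 nats. ✓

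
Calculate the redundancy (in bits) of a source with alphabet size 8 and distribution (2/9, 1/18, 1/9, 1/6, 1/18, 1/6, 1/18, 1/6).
0.1781 bits

Redundancy measures how far a source is from maximum entropy:
R = H_max - H(X)

Maximum entropy for 8 symbols: H_max = log_2(8) = 3.0000 bits
Actual entropy: H(X) = 2.8219 bits
Redundancy: R = 3.0000 - 2.8219 = 0.1781 bits

This redundancy represents potential for compression: the source could be compressed by 0.1781 bits per symbol.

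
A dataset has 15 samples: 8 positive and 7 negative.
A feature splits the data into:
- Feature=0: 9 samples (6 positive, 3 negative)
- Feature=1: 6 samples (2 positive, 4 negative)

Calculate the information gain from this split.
0.0785 bits

Information Gain = H(Y) - H(Y|Feature)

Before split:
P(positive) = 8/15 = 0.5333
H(Y) = 0.9968 bits

After split:
Feature=0: H = 0.9183 bits (weight = 9/15)
Feature=1: H = 0.9183 bits (weight = 6/15)
H(Y|Feature) = (9/15)×0.9183 + (6/15)×0.9183 = 0.9183 bits

Information Gain = 0.9968 - 0.9183 = 0.0785 bits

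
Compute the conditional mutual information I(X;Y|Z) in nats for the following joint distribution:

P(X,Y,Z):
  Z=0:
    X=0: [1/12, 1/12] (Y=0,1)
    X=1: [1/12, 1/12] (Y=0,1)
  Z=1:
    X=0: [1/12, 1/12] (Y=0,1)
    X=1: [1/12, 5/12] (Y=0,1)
0.0341 nats

Conditional mutual information: I(X;Y|Z) = H(X|Z) + H(Y|Z) - H(X,Y|Z)

H(Z) = 0.6365
H(X,Z) = 1.2425 → H(X|Z) = 0.6059
H(Y,Z) = 1.2425 → H(Y|Z) = 0.6059
H(X,Y,Z) = 1.8143 → H(X,Y|Z) = 1.1778

I(X;Y|Z) = 0.6059 + 0.6059 - 1.1778 = 0.0341 nats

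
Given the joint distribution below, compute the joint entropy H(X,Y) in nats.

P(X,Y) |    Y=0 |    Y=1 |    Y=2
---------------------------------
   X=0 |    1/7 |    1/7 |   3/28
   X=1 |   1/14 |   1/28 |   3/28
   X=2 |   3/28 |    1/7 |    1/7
2.1374 nats

Joint entropy is H(X,Y) = -Σ_{x,y} p(x,y) log p(x,y).

Summing over all non-zero entries:
H(X,Y) = -[1/7·log_e(1/7) + 1/7·log_e(1/7) + 3/28·log_e(3/28) + 1/14·log_e(1/14) + 1/28·log_e(1/28) + 3/28·log_e(3/28) + 3/28·log_e(3/28) + 1/7·log_e(1/7) + 1/7·log_e(1/7)]
H(X,Y) = 2.1374 nats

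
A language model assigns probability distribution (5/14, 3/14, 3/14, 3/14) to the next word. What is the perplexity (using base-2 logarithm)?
3.8884

Perplexity is 2^H (or exp(H) for natural log).

First, H = -Σ p log p = 1.9592 bits
Perplexity = 2^1.9592 = 3.8884

Interpretation: The model's uncertainty is equivalent to choosing uniformly among 3.9 options.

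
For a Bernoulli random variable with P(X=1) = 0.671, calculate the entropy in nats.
0.6335 nats

The binary entropy function is:
H(p) = -p log(p) - (1-p) log(1-p)

H(0.671) = -0.671 × log_e(0.671) - 0.329 × log_e(0.329)
H(0.671) = 0.6335 nats

Note: Binary entropy is maximized at p=0.5 (H=1 bit) and minimized at p=0 or p=1 (H=0).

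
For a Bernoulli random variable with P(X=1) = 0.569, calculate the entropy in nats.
0.6836 nats

The binary entropy function is:
H(p) = -p log(p) - (1-p) log(1-p)

H(0.569) = -0.569 × log_e(0.569) - 0.431 × log_e(0.431)
H(0.569) = 0.6836 nats

Note: Binary entropy is maximized at p=0.5 (H=1 bit) and minimized at p=0 or p=1 (H=0).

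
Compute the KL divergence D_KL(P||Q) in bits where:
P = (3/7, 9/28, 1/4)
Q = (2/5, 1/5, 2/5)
0.0932 bits

KL divergence: D_KL(P||Q) = Σ p(x) log(p(x)/q(x))

Computing term by term:
  x=0: 3/7 × log_2[(3/7)/(2/5)] = 3/7 × 0.0995 = 0.0427
  x=1: 9/28 × log_2[(9/28)/(1/5)] = 9/28 × 0.6845 = 0.2200
  x=2: 1/4 × log_2[(1/4)/(2/5)] = 1/4 × -0.6781 = -0.1695

D_KL(P||Q) = 0.0932 bits

Note: KL divergence is always non-negative and equals 0 iff P = Q.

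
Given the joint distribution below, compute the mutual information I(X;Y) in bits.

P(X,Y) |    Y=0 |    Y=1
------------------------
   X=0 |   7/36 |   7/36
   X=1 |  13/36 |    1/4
0.0057 bits

Mutual information: I(X;Y) = H(X) + H(Y) - H(X,Y)

Marginals:
P(X) = (7/18, 11/18), H(X) = 0.9641 bits
P(Y) = (5/9, 4/9), H(Y) = 0.9911 bits

Joint entropy: H(X,Y) = 1.9494 bits

I(X;Y) = 0.9641 + 0.9911 - 1.9494 = 0.0057 bits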